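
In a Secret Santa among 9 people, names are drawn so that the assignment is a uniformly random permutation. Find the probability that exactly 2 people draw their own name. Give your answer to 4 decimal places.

0.1839

Choose which 2 of the 9 are fixed: C(9,2) = 36 ways.
The remaining 7 must have no fixed point: D(7) = 1854.
P = 36·1854/362880 = 103/560 ≈ 0.1839.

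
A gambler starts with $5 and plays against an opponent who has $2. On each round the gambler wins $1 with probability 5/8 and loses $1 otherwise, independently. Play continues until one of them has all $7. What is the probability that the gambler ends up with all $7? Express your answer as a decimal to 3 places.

Let r = q/p = (3/8)/(5/8) = 3/5. The recurrence P(i) = p·P(i+1) + q·P(i−1) with P(0)=0, P(7)=1 gives P(i) = (1 − r^i)/(1 − r^7).
P(5) = (1 − (3/5)^5) / (1 − (3/5)^7) = 36025/37969 ≈ 0.949.

0.949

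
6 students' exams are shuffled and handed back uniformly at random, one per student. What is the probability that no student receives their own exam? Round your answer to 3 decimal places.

This is the derangement probability: permutations of 6 with no fixed point.
D(6) = 6! · (1 − 1/1! + 1/2! − ··· + (−1)^6/6!) = 265.
P = 265/720 = 53/144 ≈ 0.368.

0.368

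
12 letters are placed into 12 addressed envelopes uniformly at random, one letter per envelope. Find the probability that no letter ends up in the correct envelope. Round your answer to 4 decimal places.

0.3679

This is the derangement probability: permutations of 12 with no fixed point.
D(12) = 12! · (1 − 1/1! + 1/2! − ··· + (−1)^12/12!) = 176214841.
P = 176214841/479001600 = 16019531/43545600 ≈ 0.3679.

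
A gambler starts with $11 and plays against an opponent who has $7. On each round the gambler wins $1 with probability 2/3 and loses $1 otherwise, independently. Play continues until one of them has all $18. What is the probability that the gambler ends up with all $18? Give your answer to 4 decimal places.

0.9995

Let r = q/p = (1/3)/(2/3) = 1/2. The recurrence P(i) = p·P(i+1) + q·P(i−1) with P(0)=0, P(18)=1 gives P(i) = (1 − r^i)/(1 − r^18).
P(11) = (1 − (1/2)^11) / (1 − (1/2)^18) = 262016/262143 ≈ 0.9995.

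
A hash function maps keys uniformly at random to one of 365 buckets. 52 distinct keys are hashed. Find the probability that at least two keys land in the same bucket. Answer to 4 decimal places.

It's easier to compute the probability that all 52 are distinct.
P(all distinct) = 365/365 · 364/365 · ··· · 314/365 ≈ 0.0220.
So the probability of at least one match is 1 − 0.0220 = 0.9780.

0.9780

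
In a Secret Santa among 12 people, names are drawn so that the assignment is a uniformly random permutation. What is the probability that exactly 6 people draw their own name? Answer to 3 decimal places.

Choose which 6 of the 12 are fixed: C(12,6) = 924 ways.
The remaining 6 must have no fixed point: D(6) = 265.
P = 924·265/479001600 = 53/103680 ≈ 0.001.

0.001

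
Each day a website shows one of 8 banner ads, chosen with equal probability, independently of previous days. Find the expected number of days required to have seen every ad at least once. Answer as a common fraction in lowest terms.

761/35

After i distinct types are collected, each trial gives a new one with probability (8−i)/8, so the expected wait for the next new type is 8/(8−i).
E = 8/8 + 8/7 + 8/6 + 8/5 + 8/4 + 8/3 + 8/2 + 8/1 = 761/35.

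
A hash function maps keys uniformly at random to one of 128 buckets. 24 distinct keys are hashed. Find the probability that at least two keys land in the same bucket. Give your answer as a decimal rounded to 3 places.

0.900

It's easier to compute the probability that all 24 are distinct.
P(all distinct) = 128/128 · 127/128 · ··· · 105/128 ≈ 0.100.
So the probability of at least one match is 1 − 0.100 = 0.900.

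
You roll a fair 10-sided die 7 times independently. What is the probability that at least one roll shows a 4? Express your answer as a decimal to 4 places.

P(no roll shows a 4) = (9/10)^7 ≈ 0.4783.
P(at least one) = 1 − 0.4783 = 0.5217.

0.5217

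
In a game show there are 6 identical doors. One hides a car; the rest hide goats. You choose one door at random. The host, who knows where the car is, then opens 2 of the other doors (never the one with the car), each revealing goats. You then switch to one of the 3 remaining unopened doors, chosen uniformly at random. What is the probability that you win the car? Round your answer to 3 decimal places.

0.278

Your original door holds the car with probability 1/6, so the other 5 collectively hold it with probability 5/6.
The host can always find 2 empty doors to open, so the reveals don't change that 5/6; it is now spread over the 3 remaining unopened doors.
P(win by switching) = (5/6) · (1/3) = 5/18 ≈ 0.278.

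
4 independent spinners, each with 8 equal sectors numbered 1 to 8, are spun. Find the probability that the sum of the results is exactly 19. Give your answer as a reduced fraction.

There are 8^4 = 4096 equally likely outcomes.
The number of ordered 4-tuples from {1,…,8} summing to 19 is 336.
P(sum = 19) = 336/4096 = 21/256.

21/256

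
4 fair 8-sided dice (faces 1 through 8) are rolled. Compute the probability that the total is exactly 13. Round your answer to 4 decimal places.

0.0498

There are 8^4 = 4096 equally likely outcomes.
The number of ordered 4-tuples from {1,…,8} summing to 13 is 204.
P(sum = 13) = 204/4096 = 51/1024 ≈ 0.0498.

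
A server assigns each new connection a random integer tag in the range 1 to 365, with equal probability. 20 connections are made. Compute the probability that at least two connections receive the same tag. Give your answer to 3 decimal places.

It's easier to compute the probability that all 20 are distinct.
P(all distinct) = 365/365 · 364/365 · ··· · 346/365 ≈ 0.589.
So the probability of at least one match is 1 − 0.589 = 0.411.

0.411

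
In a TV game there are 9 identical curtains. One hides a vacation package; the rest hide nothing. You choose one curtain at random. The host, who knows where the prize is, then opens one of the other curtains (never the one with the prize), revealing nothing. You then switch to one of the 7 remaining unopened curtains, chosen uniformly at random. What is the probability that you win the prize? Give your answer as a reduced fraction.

Your original curtain holds the prize with probability 1/9, so the other 8 collectively hold it with probability 8/9.
The host can always find an empty curtain to open, so this doesn't change that 8/9; it is now spread over the 7 remaining unopened curtains.
P(win by switching) = (8/9) · (1/7) = 8/63.

8/63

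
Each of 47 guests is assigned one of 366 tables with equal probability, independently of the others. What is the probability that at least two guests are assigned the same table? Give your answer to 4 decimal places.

0.9544

It's easier to compute the probability that all 47 are distinct.
P(all distinct) = 366/366 · 365/366 · ··· · 320/366 ≈ 0.0456.
So the probability of at least one match is 1 − 0.0456 = 0.9544.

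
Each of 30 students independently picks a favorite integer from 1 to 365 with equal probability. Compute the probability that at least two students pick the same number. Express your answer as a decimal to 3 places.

0.706

It's easier to compute the probability that all 30 are distinct.
P(all distinct) = 365/365 · 364/365 · ··· · 336/365 ≈ 0.294.
So the probability of at least one match is 1 − 0.294 = 0.706.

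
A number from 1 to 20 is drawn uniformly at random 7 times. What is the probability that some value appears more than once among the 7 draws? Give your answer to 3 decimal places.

0.695

P(all 7 different) = 20/20 · 19/20 · ··· · 14/20 ≈ 0.305.
P(at least two equal) = 1 − 0.305 = 0.695.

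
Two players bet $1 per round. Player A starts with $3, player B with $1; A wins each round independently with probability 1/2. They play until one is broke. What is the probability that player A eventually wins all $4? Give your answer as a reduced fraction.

3/4

With a fair step, P(i) = ½P(i−1) + ½P(i+1) with P(0)=0, P(4)=1 has the linear solution P(i) = i/4.
P(3) = 3/4.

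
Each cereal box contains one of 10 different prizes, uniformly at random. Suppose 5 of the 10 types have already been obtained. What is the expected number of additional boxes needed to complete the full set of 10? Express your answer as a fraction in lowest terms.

137/6

Starting from 5 distinct types, each trial gives a new one with probability (10−i)/10 when i types are held, so the wait for the next new type is 10/(10−i).
E = 10/5 + 10/4 + 10/3 + 10/2 + 10/1 = 137/6.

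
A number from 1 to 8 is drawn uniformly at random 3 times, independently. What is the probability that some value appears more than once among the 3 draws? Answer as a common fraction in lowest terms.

P(all 3 different) = 8/8 · 7/8 · ··· · 6/8 = 21/32.
P(at least two equal) = 1 − 21/32 = 11/32.

11/32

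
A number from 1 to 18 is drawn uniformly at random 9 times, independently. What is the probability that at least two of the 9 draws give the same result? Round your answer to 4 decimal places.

P(all 9 different) = 18/18 · 17/18 · ··· · 10/18 ≈ 0.0889.
P(at least two equal) = 1 − 0.0889 = 0.9111.

0.9111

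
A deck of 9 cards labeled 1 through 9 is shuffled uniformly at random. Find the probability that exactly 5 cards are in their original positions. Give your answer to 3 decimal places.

Choose which 5 of the 9 are fixed: C(9,5) = 126 ways.
The remaining 4 must have no fixed point: D(4) = 9.
P = 126·9/362880 = 1/320 ≈ 0.003.

0.003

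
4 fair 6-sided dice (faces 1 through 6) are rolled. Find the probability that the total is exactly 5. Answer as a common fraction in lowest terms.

There are 6^4 = 1296 equally likely outcomes.
The number of ordered 4-tuples from {1,…,6} summing to 5 is 4.
P(sum = 5) = 4/1296 = 1/324.

1/324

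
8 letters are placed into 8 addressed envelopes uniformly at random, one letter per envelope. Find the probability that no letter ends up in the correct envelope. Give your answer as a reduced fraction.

2119/5760

This is the derangement probability: permutations of 8 with no fixed point.
D(8) = 8! · (1 − 1/1! + 1/2! − ··· + (−1)^8/8!) = 14833.
P = 14833/40320 = 2119/5760.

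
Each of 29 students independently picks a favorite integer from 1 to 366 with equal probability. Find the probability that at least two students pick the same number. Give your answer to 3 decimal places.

It's easier to compute the probability that all 29 are distinct.
P(all distinct) = 366/366 · 365/366 · ··· · 338/366 ≈ 0.320.
So the probability of at least one match is 1 − 0.320 = 0.680.

0.680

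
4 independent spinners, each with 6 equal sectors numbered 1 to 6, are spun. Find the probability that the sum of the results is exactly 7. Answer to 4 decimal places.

0.0154

There are 6^4 = 1296 equally likely outcomes.
The number of ordered 4-tuples from {1,…,6} summing to 7 is 20.
P(sum = 7) = 20/1296 = 5/324 ≈ 0.0154.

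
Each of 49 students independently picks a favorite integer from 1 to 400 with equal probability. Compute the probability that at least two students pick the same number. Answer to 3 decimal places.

0.953

It's easier to compute the probability that all 49 are distinct.
P(all distinct) = 400/400 · 399/400 · ··· · 352/400 ≈ 0.047.
So the probability of at least one match is 1 − 0.047 = 0.953.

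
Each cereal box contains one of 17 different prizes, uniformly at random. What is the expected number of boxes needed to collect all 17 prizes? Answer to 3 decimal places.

After i distinct types are collected, each trial gives a new one with probability (17−i)/17, so the expected wait for the next new type is 17/(17−i).
E = 17/17 + 17/16 + 17/15 + 17/14 + 17/13 + 17/12 + 17/11 + 17/10 + 17/9 + 17/8 + 17/7 + 17/6 + 17/5 + 17/4 + 17/3 + 17/2 + 17/1 = 42142223/720720 ≈ 58.472.

58.472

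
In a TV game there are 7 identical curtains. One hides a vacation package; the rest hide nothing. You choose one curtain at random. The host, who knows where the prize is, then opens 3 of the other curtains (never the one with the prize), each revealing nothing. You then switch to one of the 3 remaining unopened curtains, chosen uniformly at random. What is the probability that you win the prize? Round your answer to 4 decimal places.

0.2857

Your original curtain holds the prize with probability 1/7, so the other 6 collectively hold it with probability 6/7.
The host can always find 3 empty curtains to open, so the reveals don't change that 6/7; it is now spread over the 3 remaining unopened curtains.
P(win by switching) = (6/7) · (1/3) = 2/7 ≈ 0.2857.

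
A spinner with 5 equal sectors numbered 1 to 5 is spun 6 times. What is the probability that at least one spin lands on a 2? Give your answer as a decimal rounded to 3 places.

0.738

P(no spin lands on a 2) = (4/5)^6 ≈ 0.262.
P(at least one) = 1 − 0.262 = 0.738.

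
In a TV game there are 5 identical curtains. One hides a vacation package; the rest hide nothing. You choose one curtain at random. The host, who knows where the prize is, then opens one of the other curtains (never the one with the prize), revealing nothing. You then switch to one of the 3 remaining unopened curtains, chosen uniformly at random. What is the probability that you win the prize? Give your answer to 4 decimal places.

Your original curtain holds the prize with probability 1/5, so the other 4 collectively hold it with probability 4/5.
The host can always find an empty curtain to open, so this doesn't change that 4/5; it is now spread over the 3 remaining unopened curtains.
P(win by switching) = (4/5) · (1/3) = 4/15 ≈ 0.2667.

0.2667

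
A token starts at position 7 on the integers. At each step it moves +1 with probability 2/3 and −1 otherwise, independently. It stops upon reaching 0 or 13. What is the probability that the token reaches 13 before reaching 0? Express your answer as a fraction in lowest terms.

8128/8191

Let r = q/p = (1/3)/(2/3) = 1/2. The recurrence P(i) = p·P(i+1) + q·P(i−1) with P(0)=0, P(13)=1 gives P(i) = (1 − r^i)/(1 − r^13).
P(7) = (1 − (1/2)^7) / (1 − (1/2)^13) = 8128/8191.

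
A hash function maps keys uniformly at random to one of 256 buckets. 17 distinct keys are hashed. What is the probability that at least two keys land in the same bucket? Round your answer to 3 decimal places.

It's easier to compute the probability that all 17 are distinct.
P(all distinct) = 256/256 · 255/256 · ··· · 240/256 ≈ 0.581.
So the probability of at least one match is 1 − 0.581 = 0.419.

0.419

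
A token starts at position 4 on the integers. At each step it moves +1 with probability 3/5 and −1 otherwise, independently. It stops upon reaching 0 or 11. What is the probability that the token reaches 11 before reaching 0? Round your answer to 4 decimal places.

0.8119

Let r = q/p = (2/5)/(3/5) = 2/3. The recurrence P(i) = p·P(i+1) + q·P(i−1) with P(0)=0, P(11)=1 gives P(i) = (1 − r^i)/(1 − r^11).
P(4) = (1 − (2/3)^4) / (1 − (2/3)^11) = 142155/175099 ≈ 0.8119.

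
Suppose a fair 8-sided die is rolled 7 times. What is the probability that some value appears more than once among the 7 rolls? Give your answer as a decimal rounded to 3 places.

P(all 7 different) = 8/8 · 7/8 · ··· · 2/8 ≈ 0.019.
P(at least two equal) = 1 − 0.019 = 0.981.

0.981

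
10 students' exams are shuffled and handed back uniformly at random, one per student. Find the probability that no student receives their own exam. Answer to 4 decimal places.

0.3679

This is the derangement probability: permutations of 10 with no fixed point.
D(10) = 10! · (1 − 1/1! + 1/2! − ··· + (−1)^10/10!) = 1334961.
P = 1334961/3628800 = 16481/44800 ≈ 0.3679.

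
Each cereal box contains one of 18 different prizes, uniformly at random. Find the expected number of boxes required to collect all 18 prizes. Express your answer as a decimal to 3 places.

62.912

After i distinct types are collected, each trial gives a new one with probability (18−i)/18, so the expected wait for the next new type is 18/(18−i).
E = 18/18 + 18/17 + 18/16 + 18/15 + 18/14 + 18/13 + 18/12 + 18/11 + 18/10 + 18/9 + 18/8 + 18/7 + 18/6 + 18/5 + 18/4 + 18/3 + 18/2 + 18/1 = 42822903/680680 ≈ 62.912.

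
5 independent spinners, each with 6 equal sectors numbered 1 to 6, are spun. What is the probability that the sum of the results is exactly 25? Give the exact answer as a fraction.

7/432

There are 6^5 = 7776 equally likely outcomes.
The number of ordered 5-tuples from {1,…,6} summing to 25 is 126.
P(sum = 25) = 126/7776 = 7/432.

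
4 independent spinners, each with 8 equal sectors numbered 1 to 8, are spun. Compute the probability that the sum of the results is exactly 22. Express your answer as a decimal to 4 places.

0.0601

There are 8^4 = 4096 equally likely outcomes.
The number of ordered 4-tuples from {1,…,8} summing to 22 is 246.
P(sum = 22) = 246/4096 = 123/2048 ≈ 0.0601.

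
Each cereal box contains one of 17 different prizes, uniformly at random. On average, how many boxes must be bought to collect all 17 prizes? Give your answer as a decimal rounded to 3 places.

58.472

After i distinct types are collected, each trial gives a new one with probability (17−i)/17, so the expected wait for the next new type is 17/(17−i).
E = 17/17 + 17/16 + 17/15 + 17/14 + 17/13 + 17/12 + 17/11 + 17/10 + 17/9 + 17/8 + 17/7 + 17/6 + 17/5 + 17/4 + 17/3 + 17/2 + 17/1 = 42142223/720720 ≈ 58.472.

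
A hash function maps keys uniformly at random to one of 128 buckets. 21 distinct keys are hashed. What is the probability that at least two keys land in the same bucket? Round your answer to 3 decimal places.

0.824

It's easier to compute the probability that all 21 are distinct.
P(all distinct) = 128/128 · 127/128 · ··· · 108/128 ≈ 0.176.
So the probability of at least one match is 1 − 0.176 = 0.824.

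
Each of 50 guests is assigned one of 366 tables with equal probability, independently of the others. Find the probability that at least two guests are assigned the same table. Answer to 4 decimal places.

0.9701

It's easier to compute the probability that all 50 are distinct.
P(all distinct) = 366/366 · 365/366 · ··· · 317/366 ≈ 0.0299.
So the probability of at least one match is 1 − 0.0299 = 0.9701.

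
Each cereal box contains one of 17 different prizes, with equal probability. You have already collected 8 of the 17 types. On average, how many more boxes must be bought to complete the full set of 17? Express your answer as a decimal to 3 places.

48.092

Starting from 8 distinct types, each trial gives a new one with probability (17−i)/17 when i types are held, so the wait for the next new type is 17/(17−i).
E = 17/9 + 17/8 + 17/7 + 17/6 + 17/5 + 17/4 + 17/3 + 17/2 + 17/1 = 121193/2520 ≈ 48.092.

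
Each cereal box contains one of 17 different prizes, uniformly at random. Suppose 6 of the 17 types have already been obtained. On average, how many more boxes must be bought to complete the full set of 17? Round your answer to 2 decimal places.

51.34

Starting from 6 distinct types, each trial gives a new one with probability (17−i)/17 when i types are held, so the wait for the next new type is 17/(17−i).
E = 17/11 + 17/10 + 17/9 + 17/8 + 17/7 + 17/6 + 17/5 + 17/4 + 17/3 + 17/2 + 17/1 = 1423087/27720 ≈ 51.34.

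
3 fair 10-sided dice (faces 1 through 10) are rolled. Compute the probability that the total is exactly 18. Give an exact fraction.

73/1000

There are 10^3 = 1000 equally likely outcomes.
The number of ordered 3-tuples from {1,…,10} summing to 18 is 73.
P(sum = 18) = 73/1000.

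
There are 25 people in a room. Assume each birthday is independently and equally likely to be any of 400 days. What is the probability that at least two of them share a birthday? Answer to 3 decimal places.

0.535

It's easier to compute the probability that all 25 are distinct.
P(all distinct) = 400/400 · 399/400 · ··· · 376/400 ≈ 0.465.
So the probability of at least one match is 1 − 0.465 = 0.535.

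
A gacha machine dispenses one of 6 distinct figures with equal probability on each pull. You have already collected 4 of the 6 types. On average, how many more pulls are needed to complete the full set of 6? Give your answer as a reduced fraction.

Starting from 4 distinct types, each trial gives a new one with probability (6−i)/6 when i types are held, so the wait for the next new type is 6/(6−i).
E = 6/2 + 6/1 = 9.

9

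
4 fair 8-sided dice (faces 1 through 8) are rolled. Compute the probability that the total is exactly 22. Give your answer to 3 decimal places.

0.060

There are 8^4 = 4096 equally likely outcomes.
The number of ordered 4-tuples from {1,…,8} summing to 22 is 246.
P(sum = 22) = 246/4096 = 123/2048 ≈ 0.060.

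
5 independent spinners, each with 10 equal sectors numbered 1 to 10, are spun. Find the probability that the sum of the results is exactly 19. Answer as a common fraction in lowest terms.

There are 10^5 = 100000 equally likely outcomes.
The number of ordered 5-tuples from {1,…,10} summing to 19 is 2710.
P(sum = 19) = 2710/100000 = 271/10000.

271/10000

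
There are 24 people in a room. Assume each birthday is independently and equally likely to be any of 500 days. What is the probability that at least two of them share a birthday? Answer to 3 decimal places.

0.429

It's easier to compute the probability that all 24 are distinct.
P(all distinct) = 500/500 · 499/500 · ··· · 477/500 ≈ 0.571.
So the probability of at least one match is 1 − 0.571 = 0.429.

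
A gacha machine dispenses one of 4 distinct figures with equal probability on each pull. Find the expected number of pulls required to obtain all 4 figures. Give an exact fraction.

25/3

After i distinct types are collected, each trial gives a new one with probability (4−i)/4, so the expected wait for the next new type is 4/(4−i).
E = 4/4 + 4/3 + 4/2 + 4/1 = 25/3.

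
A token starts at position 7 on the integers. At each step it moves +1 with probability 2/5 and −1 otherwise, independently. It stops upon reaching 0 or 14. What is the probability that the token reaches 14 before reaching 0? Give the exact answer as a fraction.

Let r = q/p = (3/5)/(2/5) = 3/2. The recurrence P(i) = p·P(i+1) + q·P(i−1) with P(0)=0, P(14)=1 gives P(i) = (1 − r^i)/(1 − r^14).
P(7) = (1 − (3/2)^7) / (1 − (3/2)^14) = 128/2315.

128/2315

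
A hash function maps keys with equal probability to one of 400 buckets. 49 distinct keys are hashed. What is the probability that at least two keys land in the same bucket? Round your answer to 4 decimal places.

It's easier to compute the probability that all 49 are distinct.
P(all distinct) = 400/400 · 399/400 · ··· · 352/400 ≈ 0.0466.
So the probability of at least one match is 1 − 0.0466 = 0.9534.

0.9534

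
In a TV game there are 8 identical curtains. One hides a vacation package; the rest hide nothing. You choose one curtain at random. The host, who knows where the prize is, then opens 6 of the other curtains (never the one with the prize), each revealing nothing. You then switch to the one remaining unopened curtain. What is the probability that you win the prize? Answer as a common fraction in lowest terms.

7/8

Your original curtain holds the prize with probability 1/8, so the other 7 collectively hold it with probability 7/8.
The host can always find 6 empty curtains to open, so the reveals don't change that 7/8; it is now spread over the 1 remaining unopened curtain.
P(win by switching) = (7/8) · (1/1) = 7/8.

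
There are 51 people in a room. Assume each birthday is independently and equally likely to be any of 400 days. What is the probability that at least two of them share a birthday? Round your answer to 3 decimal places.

It's easier to compute the probability that all 51 are distinct.
P(all distinct) = 400/400 · 399/400 · ··· · 350/400 ≈ 0.036.
So the probability of at least one match is 1 − 0.036 = 0.964.

0.964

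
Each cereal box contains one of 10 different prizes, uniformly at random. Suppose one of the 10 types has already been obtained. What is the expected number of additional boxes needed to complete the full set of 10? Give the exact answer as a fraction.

Starting from 1 distinct type, each trial gives a new one with probability (10−i)/10 when i types are held, so the wait for the next new type is 10/(10−i).
E = 10/9 + 10/8 + 10/7 + 10/6 + 10/5 + 10/4 + 10/3 + 10/2 + 10/1 = 7129/252.

7129/252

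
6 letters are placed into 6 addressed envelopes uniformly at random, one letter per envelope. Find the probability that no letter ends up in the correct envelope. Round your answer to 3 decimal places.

0.368

This is the derangement probability: permutations of 6 with no fixed point.
D(6) = 6! · (1 − 1/1! + 1/2! − ··· + (−1)^6/6!) = 265.
P = 265/720 = 53/144 ≈ 0.368.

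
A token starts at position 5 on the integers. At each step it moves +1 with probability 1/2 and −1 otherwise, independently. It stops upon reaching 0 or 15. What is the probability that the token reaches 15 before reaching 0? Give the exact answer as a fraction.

With a fair step, P(i) = ½P(i−1) + ½P(i+1) with P(0)=0, P(15)=1 has the linear solution P(i) = i/15.
P(5) = 5/15 = 1/3.

1/3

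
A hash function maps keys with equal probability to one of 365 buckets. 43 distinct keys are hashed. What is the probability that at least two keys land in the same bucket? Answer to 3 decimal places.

0.924

It's easier to compute the probability that all 43 are distinct.
P(all distinct) = 365/365 · 364/365 · ··· · 323/365 ≈ 0.076.
So the probability of at least one match is 1 − 0.076 = 0.924.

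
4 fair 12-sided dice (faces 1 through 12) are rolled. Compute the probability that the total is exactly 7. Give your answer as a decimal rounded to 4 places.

0.0010

There are 12^4 = 20736 equally likely outcomes.
The number of ordered 4-tuples from {1,…,12} summing to 7 is 20.
P(sum = 7) = 20/20736 = 5/5184 ≈ 0.0010.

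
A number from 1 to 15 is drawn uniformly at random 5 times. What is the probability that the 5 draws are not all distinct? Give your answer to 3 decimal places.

P(all 5 different) = 15/15 · 14/15 · ··· · 11/15 ≈ 0.475.
P(at least two equal) = 1 − 0.475 = 0.525.

0.525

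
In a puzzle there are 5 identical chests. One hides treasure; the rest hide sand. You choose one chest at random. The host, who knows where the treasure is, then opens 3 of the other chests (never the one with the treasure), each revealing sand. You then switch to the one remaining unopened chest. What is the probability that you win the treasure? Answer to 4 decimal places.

Your original chest holds the treasure with probability 1/5, so the other 4 collectively hold it with probability 4/5.
The host can always find 3 empty chests to open, so the reveals don't change that 4/5; it is now spread over the 1 remaining unopened chest.
P(win by switching) = (4/5) · (1/1) = 4/5 ≈ 0.8000.

0.8000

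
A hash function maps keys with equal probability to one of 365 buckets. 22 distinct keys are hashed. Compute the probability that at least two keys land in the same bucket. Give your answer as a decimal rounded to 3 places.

0.476

It's easier to compute the probability that all 22 are distinct.
P(all distinct) = 365/365 · 364/365 · ··· · 344/365 ≈ 0.524.
So the probability of at least one match is 1 − 0.524 = 0.476.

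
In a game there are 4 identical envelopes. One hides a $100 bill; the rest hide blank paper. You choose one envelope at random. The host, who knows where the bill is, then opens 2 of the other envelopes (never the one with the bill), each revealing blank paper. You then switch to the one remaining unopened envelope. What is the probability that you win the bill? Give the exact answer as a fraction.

3/4

Your original envelope holds the bill with probability 1/4, so the other 3 collectively hold it with probability 3/4.
The host can always find 2 empty envelopes to open, so the reveals don't change that 3/4; it is now spread over the 1 remaining unopened envelope.
P(win by switching) = (3/4) · (1/1) = 3/4.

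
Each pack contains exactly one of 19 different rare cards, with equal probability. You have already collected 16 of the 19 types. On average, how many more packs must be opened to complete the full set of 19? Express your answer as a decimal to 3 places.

34.833

Starting from 16 distinct types, each trial gives a new one with probability (19−i)/19 when i types are held, so the wait for the next new type is 19/(19−i).
E = 19/3 + 19/2 + 19/1 = 209/6 ≈ 34.833.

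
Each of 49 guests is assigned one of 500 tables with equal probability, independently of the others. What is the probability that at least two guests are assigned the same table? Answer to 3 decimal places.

0.912

It's easier to compute the probability that all 49 are distinct.
P(all distinct) = 500/500 · 499/500 · ··· · 452/500 ≈ 0.088.
So the probability of at least one match is 1 − 0.088 = 0.912.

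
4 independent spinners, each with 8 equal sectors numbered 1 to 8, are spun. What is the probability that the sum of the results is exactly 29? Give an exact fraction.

5/1024

There are 8^4 = 4096 equally likely outcomes.
The number of ordered 4-tuples from {1,…,8} summing to 29 is 20.
P(sum = 29) = 20/4096 = 5/1024.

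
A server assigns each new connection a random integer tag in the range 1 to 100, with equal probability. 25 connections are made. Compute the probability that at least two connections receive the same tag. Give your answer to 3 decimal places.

0.962

It's easier to compute the probability that all 25 are distinct.
P(all distinct) = 100/100 · 99/100 · ··· · 76/100 ≈ 0.038.
So the probability of at least one match is 1 − 0.038 = 0.962.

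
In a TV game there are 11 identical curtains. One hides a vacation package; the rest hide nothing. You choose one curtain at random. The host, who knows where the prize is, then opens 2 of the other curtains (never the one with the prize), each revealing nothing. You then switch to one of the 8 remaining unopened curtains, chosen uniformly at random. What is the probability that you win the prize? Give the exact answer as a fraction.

5/44

Your original curtain holds the prize with probability 1/11, so the other 10 collectively hold it with probability 10/11.
The host can always find 2 empty curtains to open, so the reveals don't change that 10/11; it is now spread over the 8 remaining unopened curtains.
P(win by switching) = (10/11) · (1/8) = 5/44.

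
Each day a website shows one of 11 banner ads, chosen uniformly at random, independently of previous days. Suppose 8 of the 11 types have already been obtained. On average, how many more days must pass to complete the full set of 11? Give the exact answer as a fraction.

Starting from 8 distinct types, each trial gives a new one with probability (11−i)/11 when i types are held, so the wait for the next new type is 11/(11−i).
E = 11/3 + 11/2 + 11/1 = 121/6.

121/6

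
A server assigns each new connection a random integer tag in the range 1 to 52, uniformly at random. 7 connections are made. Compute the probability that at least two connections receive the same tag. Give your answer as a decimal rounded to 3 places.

It's easier to compute the probability that all 7 are distinct.
P(all distinct) = 52/52 · 51/52 · ··· · 46/52 ≈ 0.656.
So the probability of at least one match is 1 − 0.656 = 0.344.

0.344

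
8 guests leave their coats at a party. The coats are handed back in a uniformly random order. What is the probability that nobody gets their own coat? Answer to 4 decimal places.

This is the derangement probability: permutations of 8 with no fixed point.
D(8) = 8! · (1 − 1/1! + 1/2! − ··· + (−1)^8/8!) = 14833.
P = 14833/40320 = 2119/5760 ≈ 0.3679.

0.3679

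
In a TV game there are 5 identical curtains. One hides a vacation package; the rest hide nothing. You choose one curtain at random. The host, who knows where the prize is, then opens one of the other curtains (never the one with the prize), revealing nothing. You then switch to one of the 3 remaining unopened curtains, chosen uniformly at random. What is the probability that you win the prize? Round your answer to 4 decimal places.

0.2667

Your original curtain holds the prize with probability 1/5, so the other 4 collectively hold it with probability 4/5.
The host can always find an empty curtain to open, so this doesn't change that 4/5; it is now spread over the 3 remaining unopened curtains.
P(win by switching) = (4/5) · (1/3) = 4/15 ≈ 0.2667.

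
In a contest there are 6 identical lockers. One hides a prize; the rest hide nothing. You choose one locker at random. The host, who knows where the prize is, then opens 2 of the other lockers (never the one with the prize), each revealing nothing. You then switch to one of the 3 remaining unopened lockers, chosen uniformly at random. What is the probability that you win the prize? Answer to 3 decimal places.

Your original locker holds the prize with probability 1/6, so the other 5 collectively hold it with probability 5/6.
The host can always find 2 empty lockers to open, so the reveals don't change that 5/6; it is now spread over the 3 remaining unopened lockers.
P(win by switching) = (5/6) · (1/3) = 5/18 ≈ 0.278.

0.278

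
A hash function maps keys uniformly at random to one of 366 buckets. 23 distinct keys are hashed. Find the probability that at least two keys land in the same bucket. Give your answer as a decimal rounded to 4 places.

It's easier to compute the probability that all 23 are distinct.
P(all distinct) = 366/366 · 365/366 · ··· · 344/366 ≈ 0.4937.
So the probability of at least one match is 1 − 0.4937 = 0.5063.

0.5063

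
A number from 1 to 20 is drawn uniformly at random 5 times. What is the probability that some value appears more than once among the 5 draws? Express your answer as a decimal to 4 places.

0.4186

P(all 5 different) = 20/20 · 19/20 · ··· · 16/20 ≈ 0.5814.
P(at least two equal) = 1 − 0.5814 = 0.4186.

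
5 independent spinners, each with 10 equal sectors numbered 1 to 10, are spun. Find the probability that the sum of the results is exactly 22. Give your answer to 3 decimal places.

There are 10^5 = 100000 equally likely outcomes.
The number of ordered 5-tuples from {1,…,10} summing to 22 is 4335.
P(sum = 22) = 4335/100000 = 867/20000 ≈ 0.043.

0.043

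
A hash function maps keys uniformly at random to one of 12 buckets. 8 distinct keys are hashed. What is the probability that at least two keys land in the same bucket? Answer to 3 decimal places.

0.954

It's easier to compute the probability that all 8 are distinct.
P(all distinct) = 12/12 · 11/12 · ··· · 5/12 ≈ 0.046.
So the probability of at least one match is 1 − 0.046 = 0.954.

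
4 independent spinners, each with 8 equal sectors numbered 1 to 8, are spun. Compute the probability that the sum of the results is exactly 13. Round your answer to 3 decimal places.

0.050

There are 8^4 = 4096 equally likely outcomes.
The number of ordered 4-tuples from {1,…,8} summing to 13 is 204.
P(sum = 13) = 204/4096 = 51/1024 ≈ 0.050.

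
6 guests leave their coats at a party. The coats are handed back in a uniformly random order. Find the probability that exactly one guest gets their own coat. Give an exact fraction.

Choose which one is fixed: C(6,1) = 6 ways.
The remaining 5 must have no fixed point: D(5) = 44.
P = 6·44/720 = 11/30.

11/30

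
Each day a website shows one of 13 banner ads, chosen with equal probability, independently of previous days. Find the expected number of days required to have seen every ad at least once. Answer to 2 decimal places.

After i distinct types are collected, each trial gives a new one with probability (13−i)/13, so the expected wait for the next new type is 13/(13−i).
E = 13/13 + 13/12 + 13/11 + 13/10 + 13/9 + 13/8 + 13/7 + 13/6 + 13/5 + 13/4 + 13/3 + 13/2 + 13/1 = 1145993/27720 ≈ 41.34.

41.34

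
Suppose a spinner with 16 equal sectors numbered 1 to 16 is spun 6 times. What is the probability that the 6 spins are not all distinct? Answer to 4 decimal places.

P(all 6 different) = 16/16 · 15/16 · ··· · 11/16 ≈ 0.3437.
P(at least two equal) = 1 − 0.3437 = 0.6563.

0.6563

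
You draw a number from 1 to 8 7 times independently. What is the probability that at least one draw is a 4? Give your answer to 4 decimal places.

P(no draw is a 4) = (7/8)^7 ≈ 0.3927.
P(at least one) = 1 − 0.3927 = 0.6073.

0.6073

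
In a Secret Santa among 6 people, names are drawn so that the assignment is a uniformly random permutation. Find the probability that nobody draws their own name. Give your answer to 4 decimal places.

This is the derangement probability: permutations of 6 with no fixed point.
D(6) = 6! · (1 − 1/1! + 1/2! − ··· + (−1)^6/6!) = 265.
P = 265/720 = 53/144 ≈ 0.3681.

0.3681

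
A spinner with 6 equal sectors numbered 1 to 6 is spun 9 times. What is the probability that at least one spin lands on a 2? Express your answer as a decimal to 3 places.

P(no spin lands on a 2) = (5/6)^9 ≈ 0.194.
P(at least one) = 1 − 0.194 = 0.806.

0.806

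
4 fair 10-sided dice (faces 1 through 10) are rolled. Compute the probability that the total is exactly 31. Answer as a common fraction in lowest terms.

There are 10^4 = 10000 equally likely outcomes.
The number of ordered 4-tuples from {1,…,10} summing to 31 is 220.
P(sum = 31) = 220/10000 = 11/500.

11/500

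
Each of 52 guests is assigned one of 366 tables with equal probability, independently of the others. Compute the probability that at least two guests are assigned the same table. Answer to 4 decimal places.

0.9778

It's easier to compute the probability that all 52 are distinct.
P(all distinct) = 366/366 · 365/366 · ··· · 315/366 ≈ 0.0222.
So the probability of at least one match is 1 − 0.0222 = 0.9778.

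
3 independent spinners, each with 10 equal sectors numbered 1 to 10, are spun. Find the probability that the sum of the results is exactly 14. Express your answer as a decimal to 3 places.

There are 10^3 = 1000 equally likely outcomes.
The number of ordered 3-tuples from {1,…,10} summing to 14 is 69.
P(sum = 14) = 69/1000 ≈ 0.069.

0.069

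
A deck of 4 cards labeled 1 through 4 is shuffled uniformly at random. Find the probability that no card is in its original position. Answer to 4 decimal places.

0.3750

This is the derangement probability: permutations of 4 with no fixed point.
D(4) = 4! · (1 − 1/1! + 1/2! − ··· + (−1)^4/4!) = 9.
P = 9/24 = 3/8 ≈ 0.3750.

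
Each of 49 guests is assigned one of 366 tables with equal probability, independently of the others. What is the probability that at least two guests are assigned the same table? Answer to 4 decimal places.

It's easier to compute the probability that all 49 are distinct.
P(all distinct) = 366/366 · 365/366 · ··· · 318/366 ≈ 0.0346.
So the probability of at least one match is 1 − 0.0346 = 0.9654.

0.9654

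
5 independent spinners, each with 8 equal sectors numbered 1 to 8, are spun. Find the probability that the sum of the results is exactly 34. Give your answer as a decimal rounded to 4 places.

0.0064

There are 8^5 = 32768 equally likely outcomes.
The number of ordered 5-tuples from {1,…,8} summing to 34 is 210.
P(sum = 34) = 210/32768 = 105/16384 ≈ 0.0064.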